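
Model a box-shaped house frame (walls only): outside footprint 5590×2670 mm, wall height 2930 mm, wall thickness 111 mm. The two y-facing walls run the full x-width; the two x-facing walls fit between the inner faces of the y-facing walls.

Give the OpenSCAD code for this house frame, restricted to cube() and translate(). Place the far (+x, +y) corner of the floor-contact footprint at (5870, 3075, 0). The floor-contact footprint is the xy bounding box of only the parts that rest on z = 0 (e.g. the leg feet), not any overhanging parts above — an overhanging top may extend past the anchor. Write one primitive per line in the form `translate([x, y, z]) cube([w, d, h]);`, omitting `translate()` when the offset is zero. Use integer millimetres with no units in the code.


translate([280, 405, 0]) cube([5590, 111, 2930]);
translate([280, 2964, 0]) cube([5590, 111, 2930]);
translate([280, 516, 0]) cube([111, 2448, 2930]);
translate([5759, 516, 0]) cube([111, 2448, 2930]);


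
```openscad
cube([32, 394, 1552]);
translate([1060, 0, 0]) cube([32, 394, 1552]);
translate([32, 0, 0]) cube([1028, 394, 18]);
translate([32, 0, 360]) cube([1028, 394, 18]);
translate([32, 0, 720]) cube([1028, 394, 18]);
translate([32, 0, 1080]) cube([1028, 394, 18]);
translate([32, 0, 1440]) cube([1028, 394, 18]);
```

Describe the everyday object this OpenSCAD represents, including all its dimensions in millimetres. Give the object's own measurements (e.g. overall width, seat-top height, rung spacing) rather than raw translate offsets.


An open bookshelf. Two side panels, each 32 mm thick, 394 mm deep and 1552 mm tall, stand 1092 mm apart (outside-to-outside). Between them sit 5 shelves, each 18 mm thick and 394 mm deep, spanning the full gap between the sides. The bottom shelf rests on the floor (its underside at z = 0) and the clear gap between one shelf's top and the next shelf's underside is 342 mm.


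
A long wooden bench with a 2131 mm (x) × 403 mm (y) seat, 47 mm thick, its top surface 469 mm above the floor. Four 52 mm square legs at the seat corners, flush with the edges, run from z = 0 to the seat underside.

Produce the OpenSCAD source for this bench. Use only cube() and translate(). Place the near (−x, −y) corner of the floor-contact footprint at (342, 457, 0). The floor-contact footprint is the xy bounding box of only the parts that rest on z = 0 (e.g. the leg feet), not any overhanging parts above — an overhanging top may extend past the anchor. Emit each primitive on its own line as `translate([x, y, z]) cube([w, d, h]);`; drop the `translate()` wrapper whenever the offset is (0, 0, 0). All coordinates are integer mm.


translate([342, 457, 422]) cube([2131, 403, 47]);
translate([342, 457, 0]) cube([52, 52, 422]);
translate([342, 808, 0]) cube([52, 52, 422]);
translate([2421, 457, 0]) cube([52, 52, 422]);
translate([2421, 808, 0]) cube([52, 52, 422]);


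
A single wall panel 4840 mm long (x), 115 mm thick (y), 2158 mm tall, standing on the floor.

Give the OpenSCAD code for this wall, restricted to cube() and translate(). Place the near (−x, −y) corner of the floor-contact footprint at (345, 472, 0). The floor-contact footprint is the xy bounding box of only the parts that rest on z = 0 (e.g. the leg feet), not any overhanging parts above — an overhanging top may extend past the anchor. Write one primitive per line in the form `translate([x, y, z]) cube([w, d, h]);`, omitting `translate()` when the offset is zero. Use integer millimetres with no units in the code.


translate([345, 472, 0]) cube([4840, 115, 2158]);


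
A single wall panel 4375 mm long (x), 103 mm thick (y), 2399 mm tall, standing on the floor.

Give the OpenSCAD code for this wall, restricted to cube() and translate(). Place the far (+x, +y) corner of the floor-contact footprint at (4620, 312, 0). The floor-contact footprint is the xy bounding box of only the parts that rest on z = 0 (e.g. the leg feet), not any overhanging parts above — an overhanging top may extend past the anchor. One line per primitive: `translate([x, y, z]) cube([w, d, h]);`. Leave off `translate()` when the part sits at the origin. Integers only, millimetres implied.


translate([245, 209, 0]) cube([4375, 103, 2399]);


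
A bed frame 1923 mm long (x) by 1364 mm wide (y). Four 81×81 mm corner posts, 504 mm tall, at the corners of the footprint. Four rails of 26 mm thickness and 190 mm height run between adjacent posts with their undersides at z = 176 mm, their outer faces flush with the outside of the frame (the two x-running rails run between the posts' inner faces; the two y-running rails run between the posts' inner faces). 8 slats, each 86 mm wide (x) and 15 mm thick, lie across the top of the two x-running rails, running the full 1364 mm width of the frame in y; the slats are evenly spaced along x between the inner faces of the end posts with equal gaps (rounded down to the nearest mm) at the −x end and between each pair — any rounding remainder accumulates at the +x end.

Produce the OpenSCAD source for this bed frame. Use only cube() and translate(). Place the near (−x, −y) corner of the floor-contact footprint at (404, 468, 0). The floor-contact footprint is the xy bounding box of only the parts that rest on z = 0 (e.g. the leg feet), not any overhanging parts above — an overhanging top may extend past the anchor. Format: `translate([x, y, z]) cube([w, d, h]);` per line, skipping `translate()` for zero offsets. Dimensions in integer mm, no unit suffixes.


translate([404, 468, 0]) cube([81, 81, 504]);
translate([404, 1751, 0]) cube([81, 81, 504]);
translate([2246, 468, 0]) cube([81, 81, 504]);
translate([2246, 1751, 0]) cube([81, 81, 504]);
translate([485, 468, 176]) cube([1761, 26, 190]);
translate([485, 1806, 176]) cube([1761, 26, 190]);
translate([404, 549, 176]) cube([26, 1202, 190]);
translate([2301, 549, 176]) cube([26, 1202, 190]);
translate([604, 468, 366]) cube([86, 1364, 15]);
translate([809, 468, 366]) cube([86, 1364, 15]);
translate([1014, 468, 366]) cube([86, 1364, 15]);
translate([1219, 468, 366]) cube([86, 1364, 15]);
translate([1424, 468, 366]) cube([86, 1364, 15]);
translate([1629, 468, 366]) cube([86, 1364, 15]);
translate([1834, 468, 366]) cube([86, 1364, 15]);
translate([2039, 468, 366]) cube([86, 1364, 15]);


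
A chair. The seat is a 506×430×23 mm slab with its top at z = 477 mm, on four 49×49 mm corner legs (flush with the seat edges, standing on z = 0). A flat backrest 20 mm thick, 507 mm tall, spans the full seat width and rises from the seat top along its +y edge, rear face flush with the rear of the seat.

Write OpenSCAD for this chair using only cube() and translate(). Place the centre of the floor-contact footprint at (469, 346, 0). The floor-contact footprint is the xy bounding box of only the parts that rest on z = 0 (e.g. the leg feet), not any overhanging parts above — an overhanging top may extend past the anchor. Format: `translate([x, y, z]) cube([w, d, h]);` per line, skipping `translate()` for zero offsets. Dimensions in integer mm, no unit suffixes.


// leg_h = 477 - 23 = 454
translate([216, 131, 454]) cube([506, 430, 23]);
translate([216, 131, 0]) cube([49, 49, 454]);
translate([673, 131, 0]) cube([49, 49, 454]);
translate([216, 512, 0]) cube([49, 49, 454]);
translate([673, 512, 0]) cube([49, 49, 454]);
translate([216, 541, 477]) cube([506, 20, 507]);


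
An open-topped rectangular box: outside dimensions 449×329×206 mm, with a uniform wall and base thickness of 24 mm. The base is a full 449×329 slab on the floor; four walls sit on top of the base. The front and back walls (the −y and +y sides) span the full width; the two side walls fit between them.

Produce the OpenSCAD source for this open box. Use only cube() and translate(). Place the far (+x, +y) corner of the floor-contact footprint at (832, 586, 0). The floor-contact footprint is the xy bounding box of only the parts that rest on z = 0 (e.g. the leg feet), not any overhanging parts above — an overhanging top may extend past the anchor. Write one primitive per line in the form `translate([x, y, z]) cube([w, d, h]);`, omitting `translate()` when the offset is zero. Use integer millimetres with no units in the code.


translate([383, 257, 0]) cube([449, 329, 24]);
translate([383, 257, 24]) cube([449, 24, 182]);
translate([383, 562, 24]) cube([449, 24, 182]);
translate([383, 281, 24]) cube([24, 281, 182]);
translate([808, 281, 24]) cube([24, 281, 182]);


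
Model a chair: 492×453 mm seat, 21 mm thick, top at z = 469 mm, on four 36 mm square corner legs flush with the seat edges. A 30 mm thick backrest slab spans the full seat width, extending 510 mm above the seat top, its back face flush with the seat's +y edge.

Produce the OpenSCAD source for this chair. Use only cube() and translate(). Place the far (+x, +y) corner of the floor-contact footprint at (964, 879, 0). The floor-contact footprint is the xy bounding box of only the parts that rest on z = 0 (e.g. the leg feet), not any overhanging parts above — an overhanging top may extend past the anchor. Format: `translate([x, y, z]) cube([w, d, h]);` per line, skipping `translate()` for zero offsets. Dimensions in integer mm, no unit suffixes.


translate([472, 426, 448]) cube([492, 453, 21]);
translate([472, 426, 0]) cube([36, 36, 448]);
translate([928, 426, 0]) cube([36, 36, 448]);
translate([472, 843, 0]) cube([36, 36, 448]);
translate([928, 843, 0]) cube([36, 36, 448]);
translate([472, 849, 469]) cube([492, 30, 510]);


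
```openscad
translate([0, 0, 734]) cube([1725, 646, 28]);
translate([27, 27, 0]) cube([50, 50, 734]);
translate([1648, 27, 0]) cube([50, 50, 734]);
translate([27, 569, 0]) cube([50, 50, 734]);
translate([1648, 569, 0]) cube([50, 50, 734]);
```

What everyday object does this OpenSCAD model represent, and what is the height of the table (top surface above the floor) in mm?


A table. The table height is 762 mm.

A 1725×646×28 slab sits at z = 734 on four 50 mm square posts — a table. The top surface is at 734 + 28 = 762 mm.


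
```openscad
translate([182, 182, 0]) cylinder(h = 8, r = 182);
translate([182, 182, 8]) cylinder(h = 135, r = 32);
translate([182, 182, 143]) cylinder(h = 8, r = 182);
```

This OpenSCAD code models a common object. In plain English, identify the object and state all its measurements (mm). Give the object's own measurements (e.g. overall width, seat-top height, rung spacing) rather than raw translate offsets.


A spool: two coaxial disc flanges of radius 182 mm and thickness 8 mm, joined by a core cylinder of radius 32 mm and height 135 mm. The lower flange rests on z = 0 and the three cylinders share a vertical axis.


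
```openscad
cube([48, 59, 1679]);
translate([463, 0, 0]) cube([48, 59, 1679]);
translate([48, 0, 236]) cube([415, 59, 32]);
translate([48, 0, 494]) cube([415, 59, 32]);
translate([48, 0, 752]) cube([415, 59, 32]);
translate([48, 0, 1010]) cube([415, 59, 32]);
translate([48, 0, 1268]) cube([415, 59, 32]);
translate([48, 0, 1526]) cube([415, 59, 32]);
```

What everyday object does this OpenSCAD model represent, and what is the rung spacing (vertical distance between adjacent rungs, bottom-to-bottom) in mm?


A ladder. The rung spacing is 258 mm.

Two tall 48×59 posts with 6 short bars between them — a ladder. Adjacent rungs sit at z = 236 and z = 494, so the spacing is 494 − 236 = 258 mm.


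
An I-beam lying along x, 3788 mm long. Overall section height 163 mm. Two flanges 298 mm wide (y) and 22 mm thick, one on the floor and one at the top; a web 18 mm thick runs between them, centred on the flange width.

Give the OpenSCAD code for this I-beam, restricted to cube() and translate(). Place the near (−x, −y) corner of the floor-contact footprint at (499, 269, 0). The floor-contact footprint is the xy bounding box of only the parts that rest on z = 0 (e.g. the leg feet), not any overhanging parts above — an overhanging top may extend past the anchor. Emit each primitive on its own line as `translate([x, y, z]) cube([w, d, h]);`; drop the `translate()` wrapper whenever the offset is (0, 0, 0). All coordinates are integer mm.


translate([499, 269, 0]) cube([3788, 298, 22]);
translate([499, 409, 22]) cube([3788, 18, 119]);
translate([499, 269, 141]) cube([3788, 298, 22]);


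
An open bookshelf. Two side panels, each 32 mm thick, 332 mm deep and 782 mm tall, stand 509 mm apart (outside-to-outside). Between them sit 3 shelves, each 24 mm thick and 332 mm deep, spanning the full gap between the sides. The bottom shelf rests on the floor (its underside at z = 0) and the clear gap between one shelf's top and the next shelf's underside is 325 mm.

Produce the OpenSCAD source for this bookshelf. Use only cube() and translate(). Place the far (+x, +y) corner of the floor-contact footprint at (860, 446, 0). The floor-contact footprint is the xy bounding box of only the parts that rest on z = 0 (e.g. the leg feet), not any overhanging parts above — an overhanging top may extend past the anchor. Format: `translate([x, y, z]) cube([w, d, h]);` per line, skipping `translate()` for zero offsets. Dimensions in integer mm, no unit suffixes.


translate([351, 114, 0]) cube([32, 332, 782]);
translate([828, 114, 0]) cube([32, 332, 782]);
translate([383, 114, 0]) cube([445, 332, 24]);
translate([383, 114, 349]) cube([445, 332, 24]);
translate([383, 114, 698]) cube([445, 332, 24]);


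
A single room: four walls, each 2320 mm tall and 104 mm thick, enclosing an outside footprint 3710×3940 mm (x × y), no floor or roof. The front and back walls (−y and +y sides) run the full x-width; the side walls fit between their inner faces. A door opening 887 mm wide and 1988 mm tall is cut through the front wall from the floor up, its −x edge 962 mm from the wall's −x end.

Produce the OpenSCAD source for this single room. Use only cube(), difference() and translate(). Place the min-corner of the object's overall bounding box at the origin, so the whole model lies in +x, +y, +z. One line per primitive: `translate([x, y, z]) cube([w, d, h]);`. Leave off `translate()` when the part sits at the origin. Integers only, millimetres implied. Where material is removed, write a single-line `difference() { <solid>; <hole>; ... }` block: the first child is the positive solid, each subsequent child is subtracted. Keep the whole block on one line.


difference() { cube([3710, 104, 2320]); translate([962, 0, 0]) cube([887, 104, 1988]); }
translate([0, 3836, 0]) cube([3710, 104, 2320]);
translate([0, 104, 0]) cube([104, 3732, 2320]);
translate([3606, 104, 0]) cube([104, 3732, 2320]);


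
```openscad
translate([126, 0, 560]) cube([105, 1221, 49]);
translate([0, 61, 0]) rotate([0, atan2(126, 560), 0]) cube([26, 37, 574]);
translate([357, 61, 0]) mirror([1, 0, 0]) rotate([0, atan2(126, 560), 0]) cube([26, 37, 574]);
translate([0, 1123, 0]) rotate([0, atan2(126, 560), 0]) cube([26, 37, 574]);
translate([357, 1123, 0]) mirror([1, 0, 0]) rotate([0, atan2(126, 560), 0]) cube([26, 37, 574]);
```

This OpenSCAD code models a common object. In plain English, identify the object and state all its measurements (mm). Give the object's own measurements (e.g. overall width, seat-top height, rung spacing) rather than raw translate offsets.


A sawhorse. A 105×1221×49 mm beam (x, y, z) sits on two A-frame leg pairs. Each pair is two raked legs of 26×37 mm section (37 mm along y) splaying symmetrically in x. Each leg rises 560 mm vertically over 126 mm of horizontal reach and is 574 mm long along its own axis. Every leg's outer bottom edge rests on the floor and its outer top edge meets a bottom edge of the beam — the left legs (tilting toward +x) meet the beam's −x bottom edge, the right legs (their mirror images, tilting toward −x) meet its +x bottom edge — so the leg tops tuck under the beam, the beam's underside is 560 mm above the floor, and the feet are 357 mm apart outside-to-outside with the beam centred between them. The two leg pairs are set in 61 mm from either end of the beam.


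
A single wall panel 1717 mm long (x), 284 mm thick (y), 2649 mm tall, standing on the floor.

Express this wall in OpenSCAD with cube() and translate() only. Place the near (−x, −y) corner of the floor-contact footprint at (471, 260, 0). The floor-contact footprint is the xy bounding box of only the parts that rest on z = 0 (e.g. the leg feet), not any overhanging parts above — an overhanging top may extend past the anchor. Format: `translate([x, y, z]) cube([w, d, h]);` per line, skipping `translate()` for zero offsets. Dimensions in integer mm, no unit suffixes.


translate([471, 260, 0]) cube([1717, 284, 2649]);


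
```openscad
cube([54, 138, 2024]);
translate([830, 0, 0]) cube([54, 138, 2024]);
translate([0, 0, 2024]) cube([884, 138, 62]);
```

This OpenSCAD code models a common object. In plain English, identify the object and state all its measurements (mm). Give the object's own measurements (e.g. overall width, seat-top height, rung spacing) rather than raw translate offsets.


A door frame. The clear opening is 776 mm wide and 2024 mm high. Two 54 mm wide jambs, 138 mm deep, stand either side of the opening from the floor to the top of the opening. A 62 mm thick head sits across the top of both jambs, spanning the full outside width of the frame.


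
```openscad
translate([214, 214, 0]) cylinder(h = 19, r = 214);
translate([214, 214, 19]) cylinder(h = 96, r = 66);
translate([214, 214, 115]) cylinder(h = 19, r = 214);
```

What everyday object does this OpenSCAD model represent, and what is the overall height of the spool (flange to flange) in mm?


A spool. The overall height is 134 mm.

Three coaxial cylinders, large–small–large — a spool. Two 19 mm flanges and a 96 mm core give 19 + 96 + 19 = 134 mm.


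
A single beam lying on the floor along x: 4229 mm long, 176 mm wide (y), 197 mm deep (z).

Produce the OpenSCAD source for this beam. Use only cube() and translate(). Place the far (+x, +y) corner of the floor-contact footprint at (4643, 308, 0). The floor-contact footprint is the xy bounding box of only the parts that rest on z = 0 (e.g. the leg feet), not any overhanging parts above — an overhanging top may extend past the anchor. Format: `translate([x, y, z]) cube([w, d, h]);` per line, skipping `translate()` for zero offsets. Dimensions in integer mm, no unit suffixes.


translate([414, 132, 0]) cube([4229, 176, 197]);


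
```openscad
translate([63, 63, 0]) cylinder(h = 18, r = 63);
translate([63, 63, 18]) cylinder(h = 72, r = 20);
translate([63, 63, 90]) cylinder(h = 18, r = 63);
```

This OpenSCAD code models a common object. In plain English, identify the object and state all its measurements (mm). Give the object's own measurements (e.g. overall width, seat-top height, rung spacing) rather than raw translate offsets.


A spool: two coaxial disc flanges of radius 63 mm and thickness 18 mm, joined by a core cylinder of radius 20 mm and height 72 mm. The lower flange rests on z = 0 and the three cylinders share a vertical axis.


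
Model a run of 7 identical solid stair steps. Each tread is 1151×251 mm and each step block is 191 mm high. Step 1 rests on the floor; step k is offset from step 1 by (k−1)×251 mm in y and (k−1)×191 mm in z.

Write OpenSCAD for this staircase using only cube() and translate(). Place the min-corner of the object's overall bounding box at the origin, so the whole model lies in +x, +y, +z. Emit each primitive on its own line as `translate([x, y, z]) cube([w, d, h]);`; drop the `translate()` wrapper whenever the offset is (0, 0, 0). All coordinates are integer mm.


cube([1151, 251, 191]);
translate([0, 251, 191]) cube([1151, 251, 191]);
translate([0, 502, 382]) cube([1151, 251, 191]);
translate([0, 753, 573]) cube([1151, 251, 191]);
translate([0, 1004, 764]) cube([1151, 251, 191]);
translate([0, 1255, 955]) cube([1151, 251, 191]);
translate([0, 1506, 1146]) cube([1151, 251, 191]);


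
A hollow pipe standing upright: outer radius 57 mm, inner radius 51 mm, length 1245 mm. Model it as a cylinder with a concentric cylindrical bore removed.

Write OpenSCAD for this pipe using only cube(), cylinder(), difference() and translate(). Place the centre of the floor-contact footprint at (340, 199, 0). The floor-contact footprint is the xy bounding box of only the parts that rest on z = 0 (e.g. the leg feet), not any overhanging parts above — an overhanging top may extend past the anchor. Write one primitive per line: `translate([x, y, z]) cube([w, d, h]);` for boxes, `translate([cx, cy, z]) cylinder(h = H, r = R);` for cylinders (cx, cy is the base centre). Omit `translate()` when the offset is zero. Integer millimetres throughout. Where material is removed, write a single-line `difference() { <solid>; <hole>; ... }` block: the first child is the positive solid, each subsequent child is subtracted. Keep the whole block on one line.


difference() { translate([340, 199, 0]) cylinder(h = 1245, r = 57); translate([340, 199, 0]) cylinder(h = 1245, r = 51); }


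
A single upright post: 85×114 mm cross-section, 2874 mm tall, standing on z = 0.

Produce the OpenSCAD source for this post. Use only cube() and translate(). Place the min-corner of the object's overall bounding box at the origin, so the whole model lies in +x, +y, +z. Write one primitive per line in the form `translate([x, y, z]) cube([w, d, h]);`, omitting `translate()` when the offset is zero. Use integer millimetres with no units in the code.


cube([85, 114, 2874]);


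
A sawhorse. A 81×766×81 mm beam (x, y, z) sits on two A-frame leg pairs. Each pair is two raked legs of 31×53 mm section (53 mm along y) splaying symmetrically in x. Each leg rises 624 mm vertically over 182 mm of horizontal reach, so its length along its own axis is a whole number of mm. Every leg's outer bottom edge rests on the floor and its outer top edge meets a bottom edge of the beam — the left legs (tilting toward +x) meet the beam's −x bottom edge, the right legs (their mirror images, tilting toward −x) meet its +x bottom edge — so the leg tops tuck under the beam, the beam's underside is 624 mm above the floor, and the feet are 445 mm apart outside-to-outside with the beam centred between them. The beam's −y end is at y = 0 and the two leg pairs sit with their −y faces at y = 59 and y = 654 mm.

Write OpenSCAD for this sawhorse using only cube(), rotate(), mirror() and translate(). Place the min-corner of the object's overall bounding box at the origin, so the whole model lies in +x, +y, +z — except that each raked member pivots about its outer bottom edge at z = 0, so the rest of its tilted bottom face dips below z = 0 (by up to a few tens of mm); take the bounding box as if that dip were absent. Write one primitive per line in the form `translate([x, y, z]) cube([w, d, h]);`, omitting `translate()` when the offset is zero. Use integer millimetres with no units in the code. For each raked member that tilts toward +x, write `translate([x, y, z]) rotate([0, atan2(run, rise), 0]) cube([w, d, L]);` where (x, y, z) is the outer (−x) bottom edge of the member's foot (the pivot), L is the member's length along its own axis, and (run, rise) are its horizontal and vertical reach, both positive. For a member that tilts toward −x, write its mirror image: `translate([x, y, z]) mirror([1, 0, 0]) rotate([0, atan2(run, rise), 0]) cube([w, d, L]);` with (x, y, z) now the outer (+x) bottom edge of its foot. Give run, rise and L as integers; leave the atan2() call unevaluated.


translate([182, 0, 624]) cube([81, 766, 81]);
translate([0, 59, 0]) rotate([0, atan2(182, 624), 0]) cube([31, 53, 650]);
translate([445, 59, 0]) mirror([1, 0, 0]) rotate([0, atan2(182, 624), 0]) cube([31, 53, 650]);
translate([0, 654, 0]) rotate([0, atan2(182, 624), 0]) cube([31, 53, 650]);
translate([445, 654, 0]) mirror([1, 0, 0]) rotate([0, atan2(182, 624), 0]) cube([31, 53, 650]);


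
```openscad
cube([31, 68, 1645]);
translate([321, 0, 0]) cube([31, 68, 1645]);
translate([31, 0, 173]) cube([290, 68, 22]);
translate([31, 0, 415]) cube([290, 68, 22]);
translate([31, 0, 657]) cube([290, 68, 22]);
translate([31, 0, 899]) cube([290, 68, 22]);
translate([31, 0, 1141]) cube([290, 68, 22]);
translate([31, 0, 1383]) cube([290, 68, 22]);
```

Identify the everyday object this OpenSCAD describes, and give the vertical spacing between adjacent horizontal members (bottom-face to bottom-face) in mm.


A ladder. The rung spacing is 242 mm.

Two tall 31×68 posts with 6 short bars between them — a ladder. Adjacent rungs sit at z = 173 and z = 415, so the spacing is 415 − 173 = 242 mm.


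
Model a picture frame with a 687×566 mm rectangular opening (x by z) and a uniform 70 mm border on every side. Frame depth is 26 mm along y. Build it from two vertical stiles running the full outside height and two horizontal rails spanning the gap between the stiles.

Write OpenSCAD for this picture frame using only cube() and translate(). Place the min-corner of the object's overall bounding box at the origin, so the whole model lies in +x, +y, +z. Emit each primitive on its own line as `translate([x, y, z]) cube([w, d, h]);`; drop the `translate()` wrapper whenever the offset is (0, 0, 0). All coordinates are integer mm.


cube([70, 26, 706]);
translate([757, 0, 0]) cube([70, 26, 706]);
translate([70, 0, 0]) cube([687, 26, 70]);
translate([70, 0, 636]) cube([687, 26, 70]);


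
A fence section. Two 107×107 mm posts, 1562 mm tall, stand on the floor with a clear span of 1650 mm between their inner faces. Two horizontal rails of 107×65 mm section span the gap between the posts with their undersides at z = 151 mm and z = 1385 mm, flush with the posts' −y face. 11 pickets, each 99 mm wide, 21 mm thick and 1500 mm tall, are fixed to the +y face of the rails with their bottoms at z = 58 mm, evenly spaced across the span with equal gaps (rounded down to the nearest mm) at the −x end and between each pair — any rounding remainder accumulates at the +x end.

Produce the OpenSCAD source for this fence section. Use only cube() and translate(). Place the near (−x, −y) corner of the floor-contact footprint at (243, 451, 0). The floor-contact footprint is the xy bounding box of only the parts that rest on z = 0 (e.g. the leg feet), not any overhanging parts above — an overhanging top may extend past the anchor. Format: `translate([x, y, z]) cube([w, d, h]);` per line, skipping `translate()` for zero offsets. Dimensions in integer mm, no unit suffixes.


translate([243, 451, 0]) cube([107, 107, 1562]);
translate([2000, 451, 0]) cube([107, 107, 1562]);
translate([350, 451, 151]) cube([1650, 107, 65]);
translate([350, 451, 1385]) cube([1650, 107, 65]);
translate([396, 558, 58]) cube([99, 21, 1500]);
translate([541, 558, 58]) cube([99, 21, 1500]);
translate([686, 558, 58]) cube([99, 21, 1500]);
translate([831, 558, 58]) cube([99, 21, 1500]);
translate([976, 558, 58]) cube([99, 21, 1500]);
translate([1121, 558, 58]) cube([99, 21, 1500]);
translate([1266, 558, 58]) cube([99, 21, 1500]);
translate([1411, 558, 58]) cube([99, 21, 1500]);
translate([1556, 558, 58]) cube([99, 21, 1500]);
translate([1701, 558, 58]) cube([99, 21, 1500]);
translate([1846, 558, 58]) cube([99, 21, 1500]);


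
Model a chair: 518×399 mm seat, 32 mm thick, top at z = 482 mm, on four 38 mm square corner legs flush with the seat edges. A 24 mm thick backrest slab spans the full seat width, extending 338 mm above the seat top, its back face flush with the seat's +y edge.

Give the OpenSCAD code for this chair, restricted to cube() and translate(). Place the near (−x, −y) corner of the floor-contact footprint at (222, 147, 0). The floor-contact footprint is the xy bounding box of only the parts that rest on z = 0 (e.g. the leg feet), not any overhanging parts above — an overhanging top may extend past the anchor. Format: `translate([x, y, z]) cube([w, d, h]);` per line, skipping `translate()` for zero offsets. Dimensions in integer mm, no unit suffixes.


translate([222, 147, 450]) cube([518, 399, 32]);
translate([222, 147, 0]) cube([38, 38, 450]);
translate([702, 147, 0]) cube([38, 38, 450]);
translate([222, 508, 0]) cube([38, 38, 450]);
translate([702, 508, 0]) cube([38, 38, 450]);
translate([222, 522, 482]) cube([518, 24, 338]);


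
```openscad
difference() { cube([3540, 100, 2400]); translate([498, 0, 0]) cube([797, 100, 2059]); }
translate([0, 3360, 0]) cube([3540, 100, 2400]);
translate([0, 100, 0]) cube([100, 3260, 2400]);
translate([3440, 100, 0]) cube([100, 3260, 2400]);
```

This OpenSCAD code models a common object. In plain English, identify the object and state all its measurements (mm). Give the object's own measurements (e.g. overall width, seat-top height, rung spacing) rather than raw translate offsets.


A single room: four walls, each 2400 mm tall and 100 mm thick, enclosing an outside footprint 3540×3460 mm (x × y), no floor or roof. The front and back walls (−y and +y sides) run the full x-width; the side walls fit between their inner faces. A door opening 797 mm wide and 2059 mm tall is cut through the front wall from the floor up, its −x edge 498 mm from the wall's −x end.


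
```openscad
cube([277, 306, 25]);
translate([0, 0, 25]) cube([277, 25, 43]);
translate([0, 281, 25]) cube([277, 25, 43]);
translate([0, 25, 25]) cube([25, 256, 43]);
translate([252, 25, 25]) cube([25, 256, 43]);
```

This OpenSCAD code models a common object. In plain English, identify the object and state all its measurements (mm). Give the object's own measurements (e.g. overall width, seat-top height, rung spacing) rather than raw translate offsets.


An open-topped rectangular box: outside dimensions 277×306×68 mm, with a uniform wall and base thickness of 25 mm. The base is a full 277×306 slab on the floor; four walls sit on top of the base. The front and back walls (the −y and +y sides) span the full width; the two side walls fit between them.


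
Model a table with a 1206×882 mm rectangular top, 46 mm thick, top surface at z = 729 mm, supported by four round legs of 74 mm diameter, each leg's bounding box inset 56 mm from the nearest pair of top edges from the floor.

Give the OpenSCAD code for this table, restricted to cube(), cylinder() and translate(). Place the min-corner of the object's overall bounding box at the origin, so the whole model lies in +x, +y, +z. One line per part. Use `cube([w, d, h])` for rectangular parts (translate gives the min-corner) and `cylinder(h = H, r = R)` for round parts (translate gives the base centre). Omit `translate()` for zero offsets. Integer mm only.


// leg_h = 729 - 46 = 683
translate([0, 0, 683]) cube([1206, 882, 46]);
translate([93, 93, 0]) cylinder(h = 683, r = 37);
translate([1113, 93, 0]) cylinder(h = 683, r = 37);
translate([93, 789, 0]) cylinder(h = 683, r = 37);
translate([1113, 789, 0]) cylinder(h = 683, r = 37);


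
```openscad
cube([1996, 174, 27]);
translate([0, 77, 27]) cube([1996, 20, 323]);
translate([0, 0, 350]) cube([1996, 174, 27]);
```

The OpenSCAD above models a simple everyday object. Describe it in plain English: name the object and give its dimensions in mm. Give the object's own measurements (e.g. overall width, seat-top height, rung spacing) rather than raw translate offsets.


An I-beam lying along x, 1996 mm long. Overall section height 377 mm. Two flanges 174 mm wide (y) and 27 mm thick, one on the floor and one at the top; a web 20 mm thick runs between them, centred on the flange width.


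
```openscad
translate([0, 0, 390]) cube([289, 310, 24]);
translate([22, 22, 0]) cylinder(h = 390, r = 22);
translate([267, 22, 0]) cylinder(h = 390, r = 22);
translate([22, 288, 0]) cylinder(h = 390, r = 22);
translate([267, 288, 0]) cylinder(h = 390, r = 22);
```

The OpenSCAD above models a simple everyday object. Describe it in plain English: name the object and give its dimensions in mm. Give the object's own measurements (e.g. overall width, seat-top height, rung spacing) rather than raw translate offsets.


A four-legged stool. The seat is a 289×310×24 mm slab whose top surface is at z = 414 mm; four round legs, each 44 mm in diameter, run from the floor (z = 0) to the underside of the seat, each leg's axis is inset half a diameter from the nearest pair of seat edges (so the leg's bounding box is flush with the corner).


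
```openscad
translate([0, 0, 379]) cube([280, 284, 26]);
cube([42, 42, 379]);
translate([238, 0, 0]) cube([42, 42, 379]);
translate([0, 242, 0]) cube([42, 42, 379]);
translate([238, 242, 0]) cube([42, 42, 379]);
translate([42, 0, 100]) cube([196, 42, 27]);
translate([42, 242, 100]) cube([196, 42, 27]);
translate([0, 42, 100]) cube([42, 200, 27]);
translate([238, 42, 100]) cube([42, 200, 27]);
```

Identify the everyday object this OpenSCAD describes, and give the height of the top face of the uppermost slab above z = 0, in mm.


A stool. The seat height is 405 mm.

A 280×284×26 slab at z = 379 on four corner posts — a stool. The seat top is 379 + 26 = 405 mm.


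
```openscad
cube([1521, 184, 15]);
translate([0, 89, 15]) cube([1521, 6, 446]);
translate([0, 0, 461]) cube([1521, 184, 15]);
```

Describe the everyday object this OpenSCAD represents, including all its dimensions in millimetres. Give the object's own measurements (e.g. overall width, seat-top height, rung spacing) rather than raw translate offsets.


An I-beam lying along x, 1521 mm long. Overall section height 476 mm. Two flanges 184 mm wide (y) and 15 mm thick, one on the floor and one at the top; a web 6 mm thick runs between them, centred on the flange width.


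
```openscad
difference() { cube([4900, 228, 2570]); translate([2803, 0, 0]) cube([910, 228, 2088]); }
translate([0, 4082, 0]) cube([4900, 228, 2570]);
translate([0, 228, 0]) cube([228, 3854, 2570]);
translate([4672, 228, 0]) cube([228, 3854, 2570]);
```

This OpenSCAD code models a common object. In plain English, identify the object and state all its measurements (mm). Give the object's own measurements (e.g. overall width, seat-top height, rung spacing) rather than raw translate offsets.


A single room: four walls, each 2570 mm tall and 228 mm thick, enclosing an outside footprint 4900×4310 mm (x × y), no floor or roof. The front and back walls (−y and +y sides) run the full x-width; the side walls fit between their inner faces. A door opening 910 mm wide and 2088 mm tall is cut through the front wall from the floor up, its −x edge 2803 mm from the wall's −x end.


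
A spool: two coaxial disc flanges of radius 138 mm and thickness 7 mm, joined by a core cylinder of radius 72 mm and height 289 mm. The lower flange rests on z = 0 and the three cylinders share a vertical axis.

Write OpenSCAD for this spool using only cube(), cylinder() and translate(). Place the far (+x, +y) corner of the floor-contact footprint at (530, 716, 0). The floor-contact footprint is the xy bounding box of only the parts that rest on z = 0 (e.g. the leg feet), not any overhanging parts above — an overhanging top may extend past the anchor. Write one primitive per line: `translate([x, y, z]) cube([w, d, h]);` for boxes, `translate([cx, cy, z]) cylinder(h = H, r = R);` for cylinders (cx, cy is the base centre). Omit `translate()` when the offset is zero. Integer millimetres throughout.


translate([392, 578, 0]) cylinder(h = 7, r = 138);
translate([392, 578, 7]) cylinder(h = 289, r = 72);
translate([392, 578, 296]) cylinder(h = 7, r = 138);


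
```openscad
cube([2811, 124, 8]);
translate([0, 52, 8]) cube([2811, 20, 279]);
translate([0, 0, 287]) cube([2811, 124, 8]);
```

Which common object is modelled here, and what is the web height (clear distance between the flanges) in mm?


An I-beam. The web height is 279 mm.

Two wide flanges with a thin centred web — an I-beam. Overall 295 mm minus two 8 mm flanges gives a web of 295 − 2·8 = 279 mm.


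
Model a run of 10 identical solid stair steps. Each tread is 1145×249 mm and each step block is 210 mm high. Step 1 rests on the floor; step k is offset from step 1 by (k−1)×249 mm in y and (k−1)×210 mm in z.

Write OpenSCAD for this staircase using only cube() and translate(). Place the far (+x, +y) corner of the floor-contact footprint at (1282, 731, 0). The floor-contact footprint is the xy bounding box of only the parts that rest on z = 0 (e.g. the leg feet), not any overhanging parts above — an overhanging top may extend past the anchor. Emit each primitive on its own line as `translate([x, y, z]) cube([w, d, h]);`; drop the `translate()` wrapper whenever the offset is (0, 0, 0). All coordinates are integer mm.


translate([137, 482, 0]) cube([1145, 249, 210]);
translate([137, 731, 210]) cube([1145, 249, 210]);
translate([137, 980, 420]) cube([1145, 249, 210]);
translate([137, 1229, 630]) cube([1145, 249, 210]);
translate([137, 1478, 840]) cube([1145, 249, 210]);
translate([137, 1727, 1050]) cube([1145, 249, 210]);
translate([137, 1976, 1260]) cube([1145, 249, 210]);
translate([137, 2225, 1470]) cube([1145, 249, 210]);
translate([137, 2474, 1680]) cube([1145, 249, 210]);
translate([137, 2723, 1890]) cube([1145, 249, 210]);


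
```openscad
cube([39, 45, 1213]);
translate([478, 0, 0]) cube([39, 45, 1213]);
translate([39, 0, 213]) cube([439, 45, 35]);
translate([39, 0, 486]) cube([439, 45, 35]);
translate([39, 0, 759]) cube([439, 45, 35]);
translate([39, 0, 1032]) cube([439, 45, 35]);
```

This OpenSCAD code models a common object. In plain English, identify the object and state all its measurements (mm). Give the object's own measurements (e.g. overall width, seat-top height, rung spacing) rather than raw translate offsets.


A straight ladder. Two 39×45 mm vertical rails, 1213 mm tall, stand 517 mm apart (outside-to-outside) with their front faces coplanar on the −y side. 4 rungs, each 45 mm deep and 35 mm tall, span between the inner faces of the rails, front faces flush with the rails. The lowest rung's underside is at z = 213 mm and rungs are spaced 273 mm apart (underside to underside).


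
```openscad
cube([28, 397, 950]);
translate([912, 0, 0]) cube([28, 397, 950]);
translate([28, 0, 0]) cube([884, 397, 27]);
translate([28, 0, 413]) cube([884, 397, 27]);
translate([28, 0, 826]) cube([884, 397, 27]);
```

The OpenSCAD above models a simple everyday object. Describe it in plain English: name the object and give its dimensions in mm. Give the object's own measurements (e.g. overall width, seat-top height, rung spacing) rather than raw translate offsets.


An open bookshelf. Two side panels, each 28 mm thick, 397 mm deep and 950 mm tall, stand 940 mm apart (outside-to-outside). Between them sit 3 shelves, each 27 mm thick and 397 mm deep, spanning the full gap between the sides. The bottom shelf rests on the floor (its underside at z = 0) and the clear gap between one shelf's top and the next shelf's underside is 386 mm.


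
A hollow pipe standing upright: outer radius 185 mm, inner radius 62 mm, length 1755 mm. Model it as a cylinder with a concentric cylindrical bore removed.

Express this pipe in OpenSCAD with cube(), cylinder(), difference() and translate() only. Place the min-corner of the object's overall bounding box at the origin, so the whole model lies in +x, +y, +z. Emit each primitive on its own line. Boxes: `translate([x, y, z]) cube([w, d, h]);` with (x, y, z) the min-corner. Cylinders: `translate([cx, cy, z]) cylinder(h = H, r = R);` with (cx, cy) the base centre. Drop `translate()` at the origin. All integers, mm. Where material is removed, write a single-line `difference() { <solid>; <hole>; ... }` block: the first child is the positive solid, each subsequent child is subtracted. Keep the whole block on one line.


difference() { translate([185, 185, 0]) cylinder(h = 1755, r = 185); translate([185, 185, 0]) cylinder(h = 1755, r = 62); }


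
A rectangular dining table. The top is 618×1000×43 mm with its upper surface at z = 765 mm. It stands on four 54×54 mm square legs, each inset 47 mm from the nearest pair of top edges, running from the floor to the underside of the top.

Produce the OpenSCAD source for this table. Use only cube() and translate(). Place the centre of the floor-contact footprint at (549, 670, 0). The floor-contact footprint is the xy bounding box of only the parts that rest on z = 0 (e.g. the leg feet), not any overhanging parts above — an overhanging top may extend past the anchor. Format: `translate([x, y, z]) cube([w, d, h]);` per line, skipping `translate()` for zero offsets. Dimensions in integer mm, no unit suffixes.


translate([240, 170, 722]) cube([618, 1000, 43]);
translate([287, 217, 0]) cube([54, 54, 722]);
translate([757, 217, 0]) cube([54, 54, 722]);
translate([287, 1069, 0]) cube([54, 54, 722]);
translate([757, 1069, 0]) cube([54, 54, 722]);
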